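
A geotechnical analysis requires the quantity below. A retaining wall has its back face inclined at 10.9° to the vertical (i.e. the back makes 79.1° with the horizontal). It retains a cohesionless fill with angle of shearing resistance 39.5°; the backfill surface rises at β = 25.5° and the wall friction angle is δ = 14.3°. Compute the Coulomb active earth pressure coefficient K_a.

0.408

K_a = sin²(α+φ) / [sin²α · sin(α−δ) · (1 + √{sin(φ+δ)sin(φ−β) / (sin(α−δ)sin(α+β))})²].
With α = 79.1°, φ = 39.5°, δ = 14.3°, β = 25.5°: K_a = 0.4077.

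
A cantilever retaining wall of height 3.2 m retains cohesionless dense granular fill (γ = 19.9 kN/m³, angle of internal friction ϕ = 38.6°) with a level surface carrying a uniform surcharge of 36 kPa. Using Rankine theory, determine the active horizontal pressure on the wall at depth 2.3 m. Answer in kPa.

18.9 kPa

K_a = (1 − sin φ)/(1 + sin φ) = 0.2316.
σ_v = γz + q = 19.9 × 2.3 + 36 = 81.77 kPa.
σ_h = K_a σ_v = 0.2316 × 81.77 = 18.94 kPa.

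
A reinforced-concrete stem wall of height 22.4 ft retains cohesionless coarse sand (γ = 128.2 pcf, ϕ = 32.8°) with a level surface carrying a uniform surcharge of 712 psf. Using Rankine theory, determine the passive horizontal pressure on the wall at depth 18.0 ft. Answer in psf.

10200 psf

K_p = (1 + sin φ)/(1 − sin φ) = 3.364.
σ_v = γz + q = 128.2 × 18.0 + 712 = 3020 psf.
σ_h = K_p σ_v = 3.364 × 3020 = 10160 psf.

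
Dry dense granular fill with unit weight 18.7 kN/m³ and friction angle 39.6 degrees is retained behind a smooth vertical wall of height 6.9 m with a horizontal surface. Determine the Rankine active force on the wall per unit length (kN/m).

K_a = tan²(45° − φ/2) = 0.2214.
P_a = ½ K_a γ H² = 0.5 × 0.2214 × 18.7 × 6.9² = 98.57 kN/m.

98.6 kN/m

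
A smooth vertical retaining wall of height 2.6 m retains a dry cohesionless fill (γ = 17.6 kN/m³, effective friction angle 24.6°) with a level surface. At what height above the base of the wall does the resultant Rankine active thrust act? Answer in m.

0.867 m

K_a = 0.4121.
The pressure distribution is triangular, so the resultant acts at H/3 above the base = 2.6/3 = 0.8667 m.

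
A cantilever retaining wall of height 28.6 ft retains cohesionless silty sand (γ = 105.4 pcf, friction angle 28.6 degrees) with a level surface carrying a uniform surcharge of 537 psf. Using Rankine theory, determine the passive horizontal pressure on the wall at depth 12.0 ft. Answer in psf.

K_p = (1 + sin φ)/(1 − sin φ) = 2.837.
σ_v = γz + q = 105.4 × 12.0 + 537 = 1802 psf.
σ_h = K_p σ_v = 2.837 × 1802 = 5111 psf.

5110 psf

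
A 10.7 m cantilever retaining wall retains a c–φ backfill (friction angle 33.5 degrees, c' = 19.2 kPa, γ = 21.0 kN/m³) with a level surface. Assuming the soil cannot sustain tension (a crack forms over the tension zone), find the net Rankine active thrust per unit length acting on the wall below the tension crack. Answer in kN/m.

K_a = 0.2887; √K_a = 0.5373.
Tension-crack depth z_c = 2c/(γ√K_a) = 2×19.2/(21.0×0.5373) = 3.403 m.
σ_a at base = K_a γ H − 2c√K_a = 0.2887×21.0×10.7 − 2×19.2×0.5373 = 44.24 kPa.
P_a = ½ × 44.24 × (H − z_c) = 0.5×44.24×7.297 = 161.4 kN/m.

161 kN/m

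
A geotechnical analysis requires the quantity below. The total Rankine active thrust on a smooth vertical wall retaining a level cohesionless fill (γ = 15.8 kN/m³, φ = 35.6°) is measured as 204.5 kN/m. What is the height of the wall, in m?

K_a = 0.2641. P_a = ½ K_a γ H² ⇒ H = √(2P_a/(K_a γ)).
H = √(2×204.5/(0.2641×15.8)) = 9.900 m.

9.90 m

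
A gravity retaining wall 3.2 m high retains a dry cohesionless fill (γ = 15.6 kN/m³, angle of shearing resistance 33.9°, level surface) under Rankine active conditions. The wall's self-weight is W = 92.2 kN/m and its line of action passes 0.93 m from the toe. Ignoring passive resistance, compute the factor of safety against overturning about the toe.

K_a = tan²(45° − 33.9°/2) = 0.2839.
P_a = ½K_aγH² = 0.5×0.2839×15.6×3.2² = 22.68 kN/m, acting at H/3 = 1.067 m above the base.
Overturning moment M_o = P_a × H/3 = 22.68 × 1.067 = 24.19.
Resisting moment M_r = W × 0.93 = 92.2 × 0.93 = 85.75.
FS_overturning = M_r/M_o = 85.75/24.19 = 3.545.

3.54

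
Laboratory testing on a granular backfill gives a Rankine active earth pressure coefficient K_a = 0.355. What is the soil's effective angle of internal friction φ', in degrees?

K_a = tan²(45° − φ/2) ⇒ 45° − φ/2 = arctan(√0.355) = 30.79°.
φ = 2(45° − 30.79°) = 28.43°.

28.4°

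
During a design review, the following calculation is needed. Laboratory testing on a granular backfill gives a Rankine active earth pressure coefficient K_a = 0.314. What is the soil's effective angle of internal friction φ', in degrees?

K_a = tan²(45° − φ/2) ⇒ 45° − φ/2 = arctan(√0.314) = 29.26°.
φ = 2(45° − 29.26°) = 31.47°.

31.5°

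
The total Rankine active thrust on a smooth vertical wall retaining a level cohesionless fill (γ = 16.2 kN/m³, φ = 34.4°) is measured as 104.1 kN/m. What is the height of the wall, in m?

6.80 m

K_a = 0.2780. P_a = ½ K_a γ H² ⇒ H = √(2P_a/(K_a γ)).
H = √(2×104.1/(0.2780×16.2)) = 6.799 m.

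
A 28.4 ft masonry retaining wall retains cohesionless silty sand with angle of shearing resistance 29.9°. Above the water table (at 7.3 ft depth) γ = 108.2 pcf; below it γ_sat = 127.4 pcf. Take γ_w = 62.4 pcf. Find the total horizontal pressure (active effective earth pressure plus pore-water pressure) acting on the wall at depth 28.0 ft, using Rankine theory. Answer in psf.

K_a = (1 − sin φ)/(1 + sin φ) = 0.3347.
γ' = 127.4 − 62.4 = 65.00 pcf.
Effective vertical stress at 28.0 ft: σ'_v = 108.2×7.3 + 65.00×20.7 = 2135 psf.
σ'_h = K_a σ'_v = 0.3347 × 2135 = 714.7 psf; u = γ_w × 20.7 = 1292 psf.
Total σ_h = 714.7 + 1292 = 2006 psf.

2010 psf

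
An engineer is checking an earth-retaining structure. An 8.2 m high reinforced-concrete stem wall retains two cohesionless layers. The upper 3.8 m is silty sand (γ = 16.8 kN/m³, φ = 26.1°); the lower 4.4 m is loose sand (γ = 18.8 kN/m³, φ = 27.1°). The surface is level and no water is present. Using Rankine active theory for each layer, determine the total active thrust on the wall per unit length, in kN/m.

220 kN/m

K_a1 = tan²(45°−26.1°/2) = 0.3889; K_a2 = tan²(45°−27.1°/2) = 0.3741.
Layer 1: σ at base = K_a1 γ₁ h₁ = 24.83 kPa; P₁ = ½×24.83×3.8 = 47.18.
Layer 2: σ_v at top = γ₁h₁ = 63.84; σ_h top = K_a2×63.84 = 23.88; σ_h base = K_a2×(63.84+18.8×4.4) = 54.82.
P₂ = ½(23.88+54.82)×4.4 = 173.1. Total P_a = 47.18+173.1 = 220.3 kN/m.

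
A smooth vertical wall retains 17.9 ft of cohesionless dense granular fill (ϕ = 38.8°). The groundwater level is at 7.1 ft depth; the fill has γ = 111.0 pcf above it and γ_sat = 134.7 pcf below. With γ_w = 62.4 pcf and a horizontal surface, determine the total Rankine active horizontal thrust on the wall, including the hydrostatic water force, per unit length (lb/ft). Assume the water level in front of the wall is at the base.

7200 lb/ft

K_a = tan²(45° − φ/2) = 0.2296.
γ' = 134.7 − 62.4 = 72.30 pcf. Depth below WT = 10.8 ft.
σ'_h at WT = K_a γ d_w = 180.9 psf; at base = 180.9 + K_a γ' × 10.8 = 360.2 psf.
P₁ (0–7.1 ft) = ½×180.9×7.1 = 642.2. P₂ (7.1–17.9 ft) = ½(180.9+360.2)×10.8 = 2922.
P_w = ½ γ_w h₂² = 0.5×62.4×10.8² = 3639. Total = 642.2+2922+3639 = 7203 lb/ft.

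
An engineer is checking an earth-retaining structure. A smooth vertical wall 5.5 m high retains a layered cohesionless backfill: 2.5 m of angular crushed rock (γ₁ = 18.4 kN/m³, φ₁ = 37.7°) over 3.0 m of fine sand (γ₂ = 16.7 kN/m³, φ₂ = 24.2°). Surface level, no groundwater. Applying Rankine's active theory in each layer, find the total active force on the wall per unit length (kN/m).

103 kN/m

K_a1 = tan²(45°−37.7°/2) = 0.2411; K_a2 = tan²(45°−24.2°/2) = 0.4185.
Layer 1: σ at base = K_a1 γ₁ h₁ = 11.09 kPa; P₁ = ½×11.09×2.5 = 13.86.
Layer 2: σ_v at top = γ₁h₁ = 46.00; σ_h top = K_a2×46.00 = 19.25; σ_h base = K_a2×(46.00+16.7×3.0) = 40.22.
P₂ = ½(19.25+40.22)×3.0 = 89.21. Total P_a = 13.86+89.21 = 103.1 kN/m.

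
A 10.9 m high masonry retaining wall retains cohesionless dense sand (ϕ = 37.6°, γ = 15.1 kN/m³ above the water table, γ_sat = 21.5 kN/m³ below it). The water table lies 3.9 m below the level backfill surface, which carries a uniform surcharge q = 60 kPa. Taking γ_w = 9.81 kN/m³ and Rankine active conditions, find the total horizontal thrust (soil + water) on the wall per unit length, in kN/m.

596 kN/m

K_a = tan²(45° − φ/2) = 0.2421.
γ' = 21.5 − 9.81 = 11.69 kN/m³. h₂ = H − d_w = 7.0 m.
σ'_h: at surface K_a·q = 14.53; at WT K_a(q+γd_w) = 28.79; at base K_a(q+γd_w+γ'h₂) = 48.60 kPa.
P₁ = ½(14.53+28.79)×3.9 = 84.46; P₂ = ½(28.79+48.60)×7.0 = 270.8; P_w = ½γ_w h₂² = 240.3.
Total = 84.46+270.8+240.3 = 595.7 kN/m.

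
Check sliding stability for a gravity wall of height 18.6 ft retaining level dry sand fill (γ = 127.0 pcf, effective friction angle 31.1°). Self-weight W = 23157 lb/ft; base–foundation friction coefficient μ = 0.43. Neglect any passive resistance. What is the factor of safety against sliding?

1.42

K_a = tan²(45° − 31.1°/2) = 0.3188.
P_a = ½K_aγH² = 0.5×0.3188×127.0×18.6² = 7003 lb/ft, acting at H/3 = 6.200 ft above the base.
FS_sliding = μW / P_a = 0.43×23157 / 7003 = 1.422.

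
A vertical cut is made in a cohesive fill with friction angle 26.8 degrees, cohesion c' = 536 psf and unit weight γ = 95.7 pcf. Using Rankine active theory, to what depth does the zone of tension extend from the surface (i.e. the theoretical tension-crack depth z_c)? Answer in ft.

18.2 ft

K_a = tan²(45° − 26.8°/2) = 0.3785; √K_a = 0.6152.
The active pressure is zero where K_a γ z = 2c√K_a, so z_c = 2c/(γ√K_a) = 2×536/(95.7×0.6152) = 18.21 ft.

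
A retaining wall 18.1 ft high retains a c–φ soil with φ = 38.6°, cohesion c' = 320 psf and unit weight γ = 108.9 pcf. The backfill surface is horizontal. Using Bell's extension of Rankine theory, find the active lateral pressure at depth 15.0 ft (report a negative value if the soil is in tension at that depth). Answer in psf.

70.3 psf

K_a = (1 − sin φ)/(1 + sin φ) = 0.2316.
σ_a = K_a γ z − 2c√K_a = 0.2316×108.9×15.0 − 2×320×0.4813 = 70.34 psf.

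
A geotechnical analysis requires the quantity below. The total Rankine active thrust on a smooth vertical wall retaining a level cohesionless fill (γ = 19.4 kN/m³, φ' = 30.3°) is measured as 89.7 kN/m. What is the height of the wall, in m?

K_a = 0.3293. P_a = ½ K_a γ H² ⇒ H = √(2P_a/(K_a γ)).
H = √(2×89.7/(0.3293×19.4)) = 5.299 m.

5.30 m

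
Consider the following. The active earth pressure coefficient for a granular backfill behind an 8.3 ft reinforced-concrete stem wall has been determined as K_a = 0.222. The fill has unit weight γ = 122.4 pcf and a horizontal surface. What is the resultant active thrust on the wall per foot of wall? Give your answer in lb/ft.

936 lb/ft

P = ½ K_a γ H² = 0.5 × 0.222 × 122.4 × 8.3² = 936.0 lb/ft.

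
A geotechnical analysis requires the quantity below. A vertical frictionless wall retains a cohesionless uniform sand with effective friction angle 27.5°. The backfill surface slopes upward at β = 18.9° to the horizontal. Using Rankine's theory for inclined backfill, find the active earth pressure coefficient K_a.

0.458

K_a = cos β · (cos β − √(cos²β − cos²φ)) / (cos β + √(cos²β − cos²φ)).
cos β = 0.9461, cos φ = 0.8870, √(cos²β − cos²φ) = 0.3291.
K_a = 0.9461 × (0.9461 − 0.3291)/(0.9461 + 0.3291) = 0.4578.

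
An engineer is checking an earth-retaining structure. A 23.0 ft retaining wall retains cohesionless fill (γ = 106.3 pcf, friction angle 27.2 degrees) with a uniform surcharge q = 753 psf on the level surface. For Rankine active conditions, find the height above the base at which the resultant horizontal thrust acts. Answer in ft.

K_a = 0.3726.
Triangular part P₁ = ½K_aγH² = 10480 at H/3 = 7.667 ft; rectangular part P₂ = K_a q H = 6453 at H/2 = 11.50 ft.
ȳ = (P₁·7.667 + P₂·11.50)/(P₁+P₂) = 9.128 ft.

9.13 ft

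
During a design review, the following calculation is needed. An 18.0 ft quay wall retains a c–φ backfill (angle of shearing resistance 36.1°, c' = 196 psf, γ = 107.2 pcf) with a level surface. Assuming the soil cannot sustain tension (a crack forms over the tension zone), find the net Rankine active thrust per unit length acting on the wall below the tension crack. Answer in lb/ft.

K_a = 0.2585; √K_a = 0.5084.
Tension-crack depth z_c = 2c/(γ√K_a) = 2×196/(107.2×0.5084) = 7.192 ft.
σ_a at base = K_a γ H − 2c√K_a = 0.2585×107.2×18.0 − 2×196×0.5084 = 299.5 psf.
P_a = ½ × 299.5 × (H − z_c) = 0.5×299.5×10.81 = 1618 lb/ft.

1620 lb/ft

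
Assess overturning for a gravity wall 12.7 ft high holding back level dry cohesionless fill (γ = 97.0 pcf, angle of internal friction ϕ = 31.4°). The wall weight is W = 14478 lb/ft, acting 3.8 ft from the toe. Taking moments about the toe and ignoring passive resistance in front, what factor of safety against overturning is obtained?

5.28

K_a = tan²(45° − 31.4°/2) = 0.3149.
P_a = ½K_aγH² = 0.5×0.3149×97.0×12.7² = 2463 lb/ft, acting at H/3 = 4.233 ft above the base.
Overturning moment M_o = P_a × H/3 = 2463 × 4.233 = 10430.
Resisting moment M_r = W × 3.8 = 14478 × 3.8 = 55020.
FS_overturning = M_r/M_o = 55020/10430 = 5.276.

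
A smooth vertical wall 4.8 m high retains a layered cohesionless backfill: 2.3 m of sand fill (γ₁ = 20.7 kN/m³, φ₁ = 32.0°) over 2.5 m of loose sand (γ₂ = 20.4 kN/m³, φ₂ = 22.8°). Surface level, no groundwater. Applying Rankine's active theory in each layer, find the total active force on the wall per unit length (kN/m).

97.5 kN/m

K_a1 = tan²(45°−32.0°/2) = 0.3073; K_a2 = tan²(45°−22.8°/2) = 0.4414.
Layer 1: σ at base = K_a1 γ₁ h₁ = 14.63 kPa; P₁ = ½×14.63×2.3 = 16.82.
Layer 2: σ_v at top = γ₁h₁ = 47.61; σ_h top = K_a2×47.61 = 21.02; σ_h base = K_a2×(47.61+20.4×2.5) = 43.53.
P₂ = ½(21.02+43.53)×2.5 = 80.68. Total P_a = 16.82+80.68 = 97.50 kN/m.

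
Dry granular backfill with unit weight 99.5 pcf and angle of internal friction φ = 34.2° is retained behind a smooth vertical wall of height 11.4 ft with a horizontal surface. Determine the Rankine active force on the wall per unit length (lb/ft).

1810 lb/ft

K_a = tan²(45° − φ/2) = 0.2803.
P_a = ½ K_a γ H² = 0.5 × 0.2803 × 99.5 × 11.4² = 1813 lb/ft.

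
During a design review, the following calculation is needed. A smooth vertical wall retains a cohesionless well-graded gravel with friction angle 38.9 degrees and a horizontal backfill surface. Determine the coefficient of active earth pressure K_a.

0.229

K_a = (1 − sin φ)/(1 + sin φ) = (1 − sin 38.9°)/(1 + sin 38.9°) = 0.2285.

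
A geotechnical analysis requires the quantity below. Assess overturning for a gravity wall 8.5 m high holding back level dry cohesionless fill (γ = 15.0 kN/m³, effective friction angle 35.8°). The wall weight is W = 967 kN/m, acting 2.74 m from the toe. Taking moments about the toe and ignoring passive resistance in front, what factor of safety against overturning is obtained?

K_a = tan²(45° − 35.8°/2) = 0.2619.
P_a = ½K_aγH² = 0.5×0.2619×15.0×8.5² = 141.9 kN/m, acting at H/3 = 2.833 m above the base.
Overturning moment M_o = P_a × H/3 = 141.9 × 2.833 = 402.0.
Resisting moment M_r = W × 2.74 = 967 × 2.74 = 2650.
FS_overturning = M_r/M_o = 2650/402.0 = 6.590.

6.59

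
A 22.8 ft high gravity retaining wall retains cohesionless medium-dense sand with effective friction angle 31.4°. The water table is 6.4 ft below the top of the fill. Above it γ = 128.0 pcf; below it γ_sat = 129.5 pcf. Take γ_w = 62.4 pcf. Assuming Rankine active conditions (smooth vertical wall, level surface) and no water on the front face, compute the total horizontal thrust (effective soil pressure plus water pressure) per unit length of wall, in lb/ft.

K_a = tan²(45° − φ/2) = 0.3149.
γ' = 129.5 − 62.4 = 67.10 pcf. Depth below WT = 16.4 ft.
σ'_h at WT = K_a γ d_w = 258.0 psf; at base = 258.0 + K_a γ' × 16.4 = 604.5 psf.
P₁ (0–6.4 ft) = ½×258.0×6.4 = 825.5. P₂ (6.4–22.8 ft) = ½(258.0+604.5)×16.4 = 7073.
P_w = ½ γ_w h₂² = 0.5×62.4×16.4² = 8392. Total = 825.5+7073+8392 = 16290 lb/ft.

16300 lb/ft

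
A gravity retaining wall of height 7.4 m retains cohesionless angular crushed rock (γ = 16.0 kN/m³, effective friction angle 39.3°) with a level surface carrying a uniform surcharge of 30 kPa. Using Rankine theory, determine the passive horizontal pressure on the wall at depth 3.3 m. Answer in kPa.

369 kPa

K_p = (1 + sin φ)/(1 − sin φ) = 4.455.
σ_v = γz + q = 16.0 × 3.3 + 30 = 82.80 kPa.
σ_h = K_p σ_v = 4.455 × 82.80 = 368.9 kPa.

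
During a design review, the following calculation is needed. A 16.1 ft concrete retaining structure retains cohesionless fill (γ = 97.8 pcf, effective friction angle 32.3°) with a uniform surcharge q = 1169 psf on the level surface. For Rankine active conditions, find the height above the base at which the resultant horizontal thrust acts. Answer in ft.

6.97 ft

K_a = 0.3035.
Triangular part P₁ = ½K_aγH² = 3847 at H/3 = 5.367 ft; rectangular part P₂ = K_a q H = 5712 at H/2 = 8.050 ft.
ȳ = (P₁·5.367 + P₂·8.050)/(P₁+P₂) = 6.970 ft.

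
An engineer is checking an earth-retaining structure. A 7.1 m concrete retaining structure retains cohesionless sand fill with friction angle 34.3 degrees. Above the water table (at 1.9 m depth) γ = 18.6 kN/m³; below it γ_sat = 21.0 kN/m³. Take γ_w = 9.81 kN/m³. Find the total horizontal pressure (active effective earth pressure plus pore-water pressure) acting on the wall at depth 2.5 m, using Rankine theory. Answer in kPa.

K_a = (1 − sin φ)/(1 + sin φ) = 0.2792.
γ' = 21.0 − 9.81 = 11.19 kN/m³.
Effective vertical stress at 2.5 m: σ'_v = 18.6×1.9 + 11.19×0.600 = 42.05 kPa.
σ'_h = K_a σ'_v = 0.2792 × 42.05 = 11.74 kPa; u = γ_w × 0.600 = 5.886 kPa.
Total σ_h = 11.74 + 5.886 = 17.63 kPa.

17.6 kPa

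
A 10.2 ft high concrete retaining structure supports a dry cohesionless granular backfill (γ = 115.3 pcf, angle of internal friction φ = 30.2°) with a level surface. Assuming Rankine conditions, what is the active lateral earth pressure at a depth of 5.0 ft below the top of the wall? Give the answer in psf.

191 psf

K_a = (1 − sin φ)/(1 + sin φ) = 0.3307.
σ_h = K_a γ z = 0.3307 × 115.3 × 5.0 = 190.6 psf.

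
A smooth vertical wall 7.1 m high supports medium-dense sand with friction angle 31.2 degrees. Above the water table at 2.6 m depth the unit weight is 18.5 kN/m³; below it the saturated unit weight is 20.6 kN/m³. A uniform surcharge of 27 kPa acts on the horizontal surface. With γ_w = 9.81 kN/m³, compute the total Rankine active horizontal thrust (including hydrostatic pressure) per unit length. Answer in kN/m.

K_a = tan²(45° − φ/2) = 0.3175.
γ' = 20.6 − 9.81 = 10.79 kN/m³. h₂ = H − d_w = 4.5 m.
σ'_h: at surface K_a·q = 8.572; at WT K_a(q+γd_w) = 23.84; at base K_a(q+γd_w+γ'h₂) = 39.26 kPa.
P₁ = ½(8.572+23.84)×2.6 = 42.14; P₂ = ½(23.84+39.26)×4.5 = 142.0; P_w = ½γ_w h₂² = 99.33.
Total = 42.14+142.0+99.33 = 283.5 kN/m.

283 kN/m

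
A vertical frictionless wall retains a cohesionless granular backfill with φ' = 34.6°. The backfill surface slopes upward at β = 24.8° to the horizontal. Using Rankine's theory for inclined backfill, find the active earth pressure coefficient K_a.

K_a = cos β · (cos β − √(cos²β − cos²φ)) / (cos β + √(cos²β − cos²φ)).
cos β = 0.9078, cos φ = 0.8231, √(cos²β − cos²φ) = 0.3828.
K_a = 0.9078 × (0.9078 − 0.3828)/(0.9078 + 0.3828) = 0.3693.

0.369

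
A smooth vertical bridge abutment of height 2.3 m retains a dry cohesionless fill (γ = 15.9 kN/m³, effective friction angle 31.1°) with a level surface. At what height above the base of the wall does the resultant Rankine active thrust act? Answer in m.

K_a = 0.3188.
The pressure distribution is triangular, so the resultant acts at H/3 above the base = 2.3/3 = 0.7667 m.

0.767 m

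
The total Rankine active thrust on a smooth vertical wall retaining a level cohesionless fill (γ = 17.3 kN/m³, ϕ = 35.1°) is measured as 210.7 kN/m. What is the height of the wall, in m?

9.50 m

K_a = 0.2698. P_a = ½ K_a γ H² ⇒ H = √(2P_a/(K_a γ)).
H = √(2×210.7/(0.2698×17.3)) = 9.501 m.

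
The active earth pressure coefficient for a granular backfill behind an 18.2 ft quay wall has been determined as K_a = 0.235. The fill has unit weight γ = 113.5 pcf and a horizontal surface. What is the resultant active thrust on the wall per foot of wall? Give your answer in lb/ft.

4420 lb/ft

P = ½ K_a γ H² = 0.5 × 0.235 × 113.5 × 18.2² = 4417 lb/ft.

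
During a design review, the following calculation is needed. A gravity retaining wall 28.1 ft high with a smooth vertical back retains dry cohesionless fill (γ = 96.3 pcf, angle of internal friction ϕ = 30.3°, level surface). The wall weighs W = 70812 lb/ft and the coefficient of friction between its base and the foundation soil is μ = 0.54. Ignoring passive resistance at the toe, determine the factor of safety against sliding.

K_a = tan²(45° − 30.3°/2) = 0.3293.
P_a = ½K_aγH² = 0.5×0.3293×96.3×28.1² = 12520 lb/ft, acting at H/3 = 9.367 ft above the base.
FS_sliding = μW / P_a = 0.54×70812 / 12520 = 3.054.

3.05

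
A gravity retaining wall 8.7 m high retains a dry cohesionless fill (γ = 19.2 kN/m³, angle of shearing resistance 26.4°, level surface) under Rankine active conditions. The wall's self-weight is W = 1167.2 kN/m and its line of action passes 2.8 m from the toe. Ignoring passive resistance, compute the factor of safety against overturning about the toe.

4.03

K_a = tan²(45° − 26.4°/2) = 0.3844.
P_a = ½K_aγH² = 0.5×0.3844×19.2×8.7² = 279.3 kN/m, acting at H/3 = 2.900 m above the base.
Overturning moment M_o = P_a × H/3 = 279.3 × 2.900 = 810.1.
Resisting moment M_r = W × 2.8 = 1167.2 × 2.8 = 3268.
FS_overturning = M_r/M_o = 3268/810.1 = 4.034.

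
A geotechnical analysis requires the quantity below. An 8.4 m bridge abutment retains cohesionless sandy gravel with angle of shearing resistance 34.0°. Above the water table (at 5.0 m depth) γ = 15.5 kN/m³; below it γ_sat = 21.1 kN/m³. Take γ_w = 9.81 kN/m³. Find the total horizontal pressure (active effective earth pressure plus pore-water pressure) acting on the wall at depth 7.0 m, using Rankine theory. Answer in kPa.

K_a = (1 − sin φ)/(1 + sin φ) = 0.2827.
γ' = 21.1 − 9.81 = 11.29 kN/m³.
Effective vertical stress at 7.0 m: σ'_v = 15.5×5.0 + 11.29×2.00 = 100.1 kPa.
σ'_h = K_a σ'_v = 0.2827 × 100.1 = 28.29 kPa; u = γ_w × 2.00 = 19.62 kPa.
Total σ_h = 28.29 + 19.62 = 47.91 kPa.

47.9 kPa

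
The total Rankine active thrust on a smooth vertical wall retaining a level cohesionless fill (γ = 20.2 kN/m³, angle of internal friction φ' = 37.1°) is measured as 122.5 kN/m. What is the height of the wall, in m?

K_a = 0.2475. P_a = ½ K_a γ H² ⇒ H = √(2P_a/(K_a γ)).
H = √(2×122.5/(0.2475×20.2)) = 7.000 m.

7.00 m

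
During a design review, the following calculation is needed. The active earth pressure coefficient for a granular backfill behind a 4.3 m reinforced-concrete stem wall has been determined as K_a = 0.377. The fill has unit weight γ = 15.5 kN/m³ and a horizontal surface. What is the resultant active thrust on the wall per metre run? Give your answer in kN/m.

P = ½ K_a γ H² = 0.5 × 0.377 × 15.5 × 4.3² = 54.02 kN/m.

54.0 kN/m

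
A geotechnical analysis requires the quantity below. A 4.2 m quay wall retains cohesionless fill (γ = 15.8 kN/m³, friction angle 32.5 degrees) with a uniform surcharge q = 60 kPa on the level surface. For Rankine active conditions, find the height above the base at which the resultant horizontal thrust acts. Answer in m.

1.85 m

K_a = 0.3010.
Triangular part P₁ = ½K_aγH² = 41.94 at H/3 = 1.400 m; rectangular part P₂ = K_a q H = 75.85 at H/2 = 2.100 m.
ȳ = (P₁·1.400 + P₂·2.100)/(P₁+P₂) = 1.851 m.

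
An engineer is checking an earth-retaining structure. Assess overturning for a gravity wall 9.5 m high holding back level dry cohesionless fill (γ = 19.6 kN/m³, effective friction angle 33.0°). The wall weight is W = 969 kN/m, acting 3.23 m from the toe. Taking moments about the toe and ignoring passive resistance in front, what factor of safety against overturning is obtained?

K_a = tan²(45° − 33.0°/2) = 0.2948.
P_a = ½K_aγH² = 0.5×0.2948×19.6×9.5² = 260.7 kN/m, acting at H/3 = 3.167 m above the base.
Overturning moment M_o = P_a × H/3 = 260.7 × 3.167 = 825.7.
Resisting moment M_r = W × 3.23 = 969 × 3.23 = 3130.
FS_overturning = M_r/M_o = 3130/825.7 = 3.791.

3.79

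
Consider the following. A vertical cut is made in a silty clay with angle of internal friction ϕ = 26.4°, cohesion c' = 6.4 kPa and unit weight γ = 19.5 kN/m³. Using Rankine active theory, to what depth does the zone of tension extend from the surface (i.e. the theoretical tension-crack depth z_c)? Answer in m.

1.06 m

K_a = tan²(45° − 26.4°/2) = 0.3844; √K_a = 0.6200.
The active pressure is zero where K_a γ z = 2c√K_a, so z_c = 2c/(γ√K_a) = 2×6.4/(19.5×0.6200) = 1.059 m.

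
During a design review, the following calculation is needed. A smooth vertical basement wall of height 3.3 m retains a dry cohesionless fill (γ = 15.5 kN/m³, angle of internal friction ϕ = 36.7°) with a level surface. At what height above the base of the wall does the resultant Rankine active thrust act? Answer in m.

K_a = 0.2519.
The pressure distribution is triangular, so the resultant acts at H/3 above the base = 3.3/3 = 1.100 m.

1.10 m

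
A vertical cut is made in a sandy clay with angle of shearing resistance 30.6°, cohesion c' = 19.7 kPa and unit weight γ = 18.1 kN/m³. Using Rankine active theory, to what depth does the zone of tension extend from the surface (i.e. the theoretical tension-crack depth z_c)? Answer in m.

3.82 m

K_a = tan²(45° − 30.6°/2) = 0.3253; √K_a = 0.5704.
The active pressure is zero where K_a γ z = 2c√K_a, so z_c = 2c/(γ√K_a) = 2×19.7/(18.1×0.5704) = 3.816 m.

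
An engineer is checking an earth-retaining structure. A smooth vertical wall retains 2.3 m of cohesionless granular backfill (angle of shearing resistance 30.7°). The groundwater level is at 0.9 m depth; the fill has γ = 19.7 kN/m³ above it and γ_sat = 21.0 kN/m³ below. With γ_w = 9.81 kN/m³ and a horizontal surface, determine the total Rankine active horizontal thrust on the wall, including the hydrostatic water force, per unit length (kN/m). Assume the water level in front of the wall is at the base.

K_a = tan²(45° − φ/2) = 0.3240.
γ' = 21.0 − 9.81 = 11.19 kN/m³. Depth below WT = 1.4 m.
σ'_h at WT = K_a γ d_w = 5.745 kPa; at base = 5.745 + K_a γ' × 1.4 = 10.82 kPa.
P₁ (0–0.9 m) = ½×5.745×0.9 = 2.585. P₂ (0.9–2.3 m) = ½(5.745+10.82)×1.4 = 11.60.
P_w = ½ γ_w h₂² = 0.5×9.81×1.4² = 9.614. Total = 2.585+11.60+9.614 = 23.80 kN/m.

23.8 kN/m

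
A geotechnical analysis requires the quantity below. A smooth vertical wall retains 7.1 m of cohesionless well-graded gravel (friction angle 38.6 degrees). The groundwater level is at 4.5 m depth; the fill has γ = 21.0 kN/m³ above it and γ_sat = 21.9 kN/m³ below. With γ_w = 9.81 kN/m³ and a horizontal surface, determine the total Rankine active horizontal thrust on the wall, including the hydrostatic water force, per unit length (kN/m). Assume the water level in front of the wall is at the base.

149 kN/m

K_a = tan²(45° − φ/2) = 0.2316.
γ' = 21.9 − 9.81 = 12.09 kN/m³. Depth below WT = 2.6 m.
σ'_h at WT = K_a γ d_w = 21.89 kPa; at base = 21.89 + K_a γ' × 2.6 = 29.17 kPa.
P₁ (0–4.5 m) = ½×21.89×4.5 = 49.25. P₂ (4.5–7.1 m) = ½(21.89+29.17)×2.6 = 66.37.
P_w = ½ γ_w h₂² = 0.5×9.81×2.6² = 33.16. Total = 49.25+66.37+33.16 = 148.8 kN/m.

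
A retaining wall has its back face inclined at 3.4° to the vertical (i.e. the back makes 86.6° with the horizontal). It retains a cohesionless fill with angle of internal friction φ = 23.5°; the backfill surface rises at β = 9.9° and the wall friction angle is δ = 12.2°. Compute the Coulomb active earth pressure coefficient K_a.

K_a = sin²(α+φ) / [sin²α · sin(α−δ) · (1 + √{sin(φ+δ)sin(φ−β) / (sin(α−δ)sin(α+β))})²].
With α = 86.6°, φ = 23.5°, δ = 12.2°, β = 9.9°: K_a = 0.4834.

0.483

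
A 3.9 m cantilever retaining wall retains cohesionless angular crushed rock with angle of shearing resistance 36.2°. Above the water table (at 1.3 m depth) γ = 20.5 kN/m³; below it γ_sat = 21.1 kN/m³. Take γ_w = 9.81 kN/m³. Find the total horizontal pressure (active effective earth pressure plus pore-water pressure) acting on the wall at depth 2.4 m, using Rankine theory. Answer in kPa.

20.8 kPa

K_a = (1 − sin φ)/(1 + sin φ) = 0.2574.
γ' = 21.1 − 9.81 = 11.29 kN/m³.
Effective vertical stress at 2.4 m: σ'_v = 20.5×1.3 + 11.29×1.10 = 39.07 kPa.
σ'_h = K_a σ'_v = 0.2574 × 39.07 = 10.06 kPa; u = γ_w × 1.10 = 10.79 kPa.
Total σ_h = 10.06 + 10.79 = 20.85 kPa.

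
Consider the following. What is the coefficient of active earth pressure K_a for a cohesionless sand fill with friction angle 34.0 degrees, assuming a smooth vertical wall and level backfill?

K_a = (1 − sin φ)/(1 + sin φ) = (1 − sin 34.0°)/(1 + sin 34.0°) = 0.2827.

0.283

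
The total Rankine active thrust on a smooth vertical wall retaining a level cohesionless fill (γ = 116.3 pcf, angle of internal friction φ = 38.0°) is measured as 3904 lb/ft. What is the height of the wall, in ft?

K_a = 0.2379. P_a = ½ K_a γ H² ⇒ H = √(2P_a/(K_a γ)).
H = √(2×3904/(0.2379×116.3)) = 16.80 ft.

16.8 ft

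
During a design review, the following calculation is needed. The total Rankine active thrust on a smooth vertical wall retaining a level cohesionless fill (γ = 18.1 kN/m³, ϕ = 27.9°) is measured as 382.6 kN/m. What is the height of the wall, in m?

K_a = 0.3625. P_a = ½ K_a γ H² ⇒ H = √(2P_a/(K_a γ)).
H = √(2×382.6/(0.3625×18.1)) = 10.80 m.

10.8 m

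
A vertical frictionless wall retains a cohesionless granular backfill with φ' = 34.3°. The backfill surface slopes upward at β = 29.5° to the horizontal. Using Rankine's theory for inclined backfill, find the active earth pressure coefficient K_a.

K_a = cos β · (cos β − √(cos²β − cos²φ)) / (cos β + √(cos²β − cos²φ)).
cos β = 0.8704, cos φ = 0.8261, √(cos²β − cos²φ) = 0.2740.
K_a = 0.8704 × (0.8704 − 0.2740)/(0.8704 + 0.2740) = 0.4536.

0.454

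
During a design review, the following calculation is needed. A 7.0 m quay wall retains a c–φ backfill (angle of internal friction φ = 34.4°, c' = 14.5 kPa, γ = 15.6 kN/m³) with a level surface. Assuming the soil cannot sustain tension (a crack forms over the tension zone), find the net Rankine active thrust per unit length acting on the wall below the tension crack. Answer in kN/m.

K_a = 0.2780; √K_a = 0.5272.
Tension-crack depth z_c = 2c/(γ√K_a) = 2×14.5/(15.6×0.5272) = 3.526 m.
σ_a at base = K_a γ H − 2c√K_a = 0.2780×15.6×7.0 − 2×14.5×0.5272 = 15.07 kPa.
P_a = ½ × 15.07 × (H − z_c) = 0.5×15.07×3.474 = 26.17 kN/m.

26.2 kN/m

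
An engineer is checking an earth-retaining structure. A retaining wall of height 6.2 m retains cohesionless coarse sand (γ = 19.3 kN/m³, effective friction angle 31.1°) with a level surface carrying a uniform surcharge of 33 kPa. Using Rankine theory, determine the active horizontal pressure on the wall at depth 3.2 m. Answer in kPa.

30.2 kPa

K_a = (1 − sin φ)/(1 + sin φ) = 0.3188.
σ_v = γz + q = 19.3 × 3.2 + 33 = 94.76 kPa.
σ_h = K_a σ_v = 0.3188 × 94.76 = 30.21 kPa.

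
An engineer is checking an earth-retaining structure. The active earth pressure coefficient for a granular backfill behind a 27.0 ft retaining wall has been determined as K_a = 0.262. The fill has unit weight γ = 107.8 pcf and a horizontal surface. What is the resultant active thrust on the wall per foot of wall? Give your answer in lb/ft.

10300 lb/ft

P = ½ K_a γ H² = 0.5 × 0.262 × 107.8 × 27.0² = 10290 lb/ft.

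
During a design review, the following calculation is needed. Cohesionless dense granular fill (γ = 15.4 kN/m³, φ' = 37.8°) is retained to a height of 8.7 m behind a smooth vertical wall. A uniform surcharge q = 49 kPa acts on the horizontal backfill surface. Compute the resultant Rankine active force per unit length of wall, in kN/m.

K_a = tan²(45° − φ/2) = 0.2400.
Soil triangle: ½ K_a γ H² = 0.5×0.2400×15.4×8.7² = 139.9 kN/m.
Surcharge rectangle: K_a q H = 0.2400×49×8.7 = 102.3 kN/m.
Total = 139.9 + 102.3 = 242.2 kN/m.

242 kN/m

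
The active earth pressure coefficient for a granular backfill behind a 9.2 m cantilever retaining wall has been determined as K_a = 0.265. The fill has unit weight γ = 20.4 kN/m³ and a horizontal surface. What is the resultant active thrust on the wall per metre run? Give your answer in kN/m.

229 kN/m

P = ½ K_a γ H² = 0.5 × 0.265 × 20.4 × 9.2² = 228.8 kN/m.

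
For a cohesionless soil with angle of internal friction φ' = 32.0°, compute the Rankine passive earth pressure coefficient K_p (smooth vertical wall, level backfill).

3.25

K_p = (1 + sin φ)/(1 − sin φ) = tan²(45° + 32.0°/2) = 3.255.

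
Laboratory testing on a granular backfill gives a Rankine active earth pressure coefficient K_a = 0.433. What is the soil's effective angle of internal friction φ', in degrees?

23.3°

K_a = tan²(45° − φ/2) ⇒ 45° − φ/2 = arctan(√0.433) = 33.35°.
φ = 2(45° − 33.35°) = 23.31°.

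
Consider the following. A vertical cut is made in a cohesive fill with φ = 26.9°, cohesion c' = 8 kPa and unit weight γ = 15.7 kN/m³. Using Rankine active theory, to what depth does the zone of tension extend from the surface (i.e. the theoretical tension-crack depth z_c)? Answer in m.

1.66 m

K_a = tan²(45° − 26.9°/2) = 0.3770; √K_a = 0.6140.
The active pressure is zero where K_a γ z = 2c√K_a, so z_c = 2c/(γ√K_a) = 2×8/(15.7×0.6140) = 1.660 m.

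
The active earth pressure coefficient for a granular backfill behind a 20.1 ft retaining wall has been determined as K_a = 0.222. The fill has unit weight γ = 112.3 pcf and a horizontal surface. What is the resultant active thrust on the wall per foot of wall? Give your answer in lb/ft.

P = ½ K_a γ H² = 0.5 × 0.222 × 112.3 × 20.1² = 5036 lb/ft.

5040 lb/ft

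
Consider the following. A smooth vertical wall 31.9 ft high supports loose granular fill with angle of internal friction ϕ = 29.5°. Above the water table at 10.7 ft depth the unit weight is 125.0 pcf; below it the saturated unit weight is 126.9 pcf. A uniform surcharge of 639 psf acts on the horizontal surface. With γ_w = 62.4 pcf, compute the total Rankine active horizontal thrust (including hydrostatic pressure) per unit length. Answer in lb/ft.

38000 lb/ft

K_a = tan²(45° − φ/2) = 0.3401.
γ' = 126.9 − 62.4 = 64.50 pcf. h₂ = H − d_w = 21.2 ft.
σ'_h: at surface K_a·q = 217.3; at WT K_a(q+γd_w) = 672.2; at base K_a(q+γd_w+γ'h₂) = 1137 psf.
P₁ = ½(217.3+672.2)×10.7 = 4759; P₂ = ½(672.2+1137)×21.2 = 19180; P_w = ½γ_w h₂² = 14020.
Total = 4759+19180+14020 = 37960 lb/ft.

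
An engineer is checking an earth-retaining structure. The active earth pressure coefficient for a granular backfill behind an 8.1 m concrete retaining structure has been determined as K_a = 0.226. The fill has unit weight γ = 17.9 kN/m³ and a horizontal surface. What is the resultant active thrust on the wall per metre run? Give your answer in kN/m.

133 kN/m

P = ½ K_a γ H² = 0.5 × 0.226 × 17.9 × 8.1² = 132.7 kN/m.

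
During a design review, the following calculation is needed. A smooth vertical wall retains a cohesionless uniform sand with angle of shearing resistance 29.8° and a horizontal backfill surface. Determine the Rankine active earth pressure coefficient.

0.336

K_a = tan²(45° − φ/2) = tan²(30.10°) = 0.3360.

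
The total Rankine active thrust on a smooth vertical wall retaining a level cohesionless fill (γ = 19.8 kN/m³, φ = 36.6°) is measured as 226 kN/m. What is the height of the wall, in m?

K_a = 0.2530. P_a = ½ K_a γ H² ⇒ H = √(2P_a/(K_a γ)).
H = √(2×226/(0.2530×19.8)) = 9.500 m.

9.50 m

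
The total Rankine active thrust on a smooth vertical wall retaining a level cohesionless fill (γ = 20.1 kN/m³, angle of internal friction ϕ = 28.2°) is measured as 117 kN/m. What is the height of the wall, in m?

5.70 m

K_a = 0.3582. P_a = ½ K_a γ H² ⇒ H = √(2P_a/(K_a γ)).
H = √(2×117/(0.3582×20.1)) = 5.701 m.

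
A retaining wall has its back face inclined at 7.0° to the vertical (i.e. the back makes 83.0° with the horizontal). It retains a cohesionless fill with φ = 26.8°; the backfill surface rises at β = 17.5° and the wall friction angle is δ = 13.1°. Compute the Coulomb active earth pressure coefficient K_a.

0.537

K_a = sin²(α+φ) / [sin²α · sin(α−δ) · (1 + √{sin(φ+δ)sin(φ−β) / (sin(α−δ)sin(α+β))})²].
With α = 83.0°, φ = 26.8°, δ = 13.1°, β = 17.5°: K_a = 0.5369.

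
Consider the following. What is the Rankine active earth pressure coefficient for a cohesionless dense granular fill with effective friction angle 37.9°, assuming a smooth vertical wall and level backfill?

0.239

K_a = (1 − sin φ)/(1 + sin φ) = (1 − sin 37.9°)/(1 + sin 37.9°) = 0.2389.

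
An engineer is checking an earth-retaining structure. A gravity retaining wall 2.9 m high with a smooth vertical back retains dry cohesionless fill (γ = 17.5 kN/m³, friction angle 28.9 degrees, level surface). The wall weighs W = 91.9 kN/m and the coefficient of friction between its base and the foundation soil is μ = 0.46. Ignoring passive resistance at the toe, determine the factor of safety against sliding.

1.65

K_a = tan²(45° − 28.9°/2) = 0.3484.
P_a = ½K_aγH² = 0.5×0.3484×17.5×2.9² = 25.64 kN/m, acting at H/3 = 0.9667 m above the base.
FS_sliding = μW / P_a = 0.46×91.9 / 25.64 = 1.649.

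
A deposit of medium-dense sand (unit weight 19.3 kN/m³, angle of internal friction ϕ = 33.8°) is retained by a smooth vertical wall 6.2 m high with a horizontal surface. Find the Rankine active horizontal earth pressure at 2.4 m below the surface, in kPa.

13.2 kPa

K_a = (1 − sin φ)/(1 + sin φ) = 0.2851.
σ_h = K_a γ z = 0.2851 × 19.3 × 2.4 = 13.21 kPa.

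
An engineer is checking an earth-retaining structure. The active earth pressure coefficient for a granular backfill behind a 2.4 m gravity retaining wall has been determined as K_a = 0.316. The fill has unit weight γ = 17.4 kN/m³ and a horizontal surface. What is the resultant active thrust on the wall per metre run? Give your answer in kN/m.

15.8 kN/m

P = ½ K_a γ H² = 0.5 × 0.316 × 17.4 × 2.4² = 15.84 kN/m.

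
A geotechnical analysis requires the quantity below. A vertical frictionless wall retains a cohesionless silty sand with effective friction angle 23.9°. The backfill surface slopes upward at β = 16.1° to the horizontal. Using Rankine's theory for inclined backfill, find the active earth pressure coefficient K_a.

0.509

K_a = cos β · (cos β − √(cos²β − cos²φ)) / (cos β + √(cos²β − cos²φ)).
cos β = 0.9608, cos φ = 0.9143, √(cos²β − cos²φ) = 0.2954.
K_a = 0.9608 × (0.9608 − 0.2954)/(0.9608 + 0.2954) = 0.5090.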